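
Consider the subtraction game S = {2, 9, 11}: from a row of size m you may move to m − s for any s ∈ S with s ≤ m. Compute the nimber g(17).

2

Compute g(0), g(1), … for moves {2, 9, 11}:
k:     0  1  2  3  4  5  6  7  8  9 10 11 12 13 14 15 16 17
g(k):  0  0  1  1  0  0  1  1  0  2  1  3  2  2  3  3  2  2
So g(17) = 2.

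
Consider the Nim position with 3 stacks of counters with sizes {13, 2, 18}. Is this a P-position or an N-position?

Bitwise XOR of the heap sizes:
  01101  (13)
  00010  (2)
  10010  (18)
  -----
  11101  (29)
The nim-sum is 29 ≠ 0, so this is an N-position: the player to move can win.

N-position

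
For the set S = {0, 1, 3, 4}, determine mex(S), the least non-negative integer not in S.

The values 0, 1 are all present; 2 is the first non-negative integer missing from the set.

2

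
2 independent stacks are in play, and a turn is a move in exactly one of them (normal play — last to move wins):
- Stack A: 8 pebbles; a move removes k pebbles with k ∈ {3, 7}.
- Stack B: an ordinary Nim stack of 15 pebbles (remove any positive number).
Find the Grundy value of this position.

13

Grundy values for stack A (subtraction set {3, 7}):
k:     0  1  2  3  4  5  6  7  8
g(k):  0  0  0  1  1  1  0  2  2
So g(8) = 2.
Stack B is a plain Nim stack of size 15, so its Grundy value is 15.
By the Sprague-Grundy theorem, the Grundy value of a sum of independent games is the XOR of the component values.
Combined value = 2 ⊕ 15 = 13.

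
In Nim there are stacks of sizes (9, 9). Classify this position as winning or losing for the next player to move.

Losing position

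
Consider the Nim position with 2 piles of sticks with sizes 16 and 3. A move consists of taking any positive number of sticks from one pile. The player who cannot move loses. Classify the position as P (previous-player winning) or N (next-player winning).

Bitwise XOR of the heap sizes:
  10000  (16)
  00011  (3)
  -----
  10011  (19)
The nim-sum is 19 ≠ 0, so this is an N-position: the player to move can win.

N-position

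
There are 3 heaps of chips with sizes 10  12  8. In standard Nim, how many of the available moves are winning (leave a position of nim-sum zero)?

3

Write each in binary and XOR column by column:
  1010  (10)
  1100  (12)
  1000  (8)
  ----
  1110  (14)
The overall nim-sum is X = 14. A heap of size p has a winning move iff p XOR X < p (reduce it to p XOR X).
  10: 10 XOR 14 = 4 < 10 — winning move (to 4).
  12: 12 XOR 14 = 2 < 12 — winning move (to 2).
  8: 8 XOR 14 = 6 < 8 — winning move (to 6).
That gives 3 winning moves.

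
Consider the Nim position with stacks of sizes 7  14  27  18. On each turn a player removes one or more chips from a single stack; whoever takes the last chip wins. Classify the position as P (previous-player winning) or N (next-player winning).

P-position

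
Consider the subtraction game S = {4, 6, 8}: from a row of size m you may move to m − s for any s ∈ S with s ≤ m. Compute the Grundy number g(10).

2

Grundy values for subtraction set {4, 6, 8}:
k:     0  1  2  3  4  5  6  7  8  9 10
g(k):  0  0  0  0  1  1  1  1  2  2  2
So g(10) = 2.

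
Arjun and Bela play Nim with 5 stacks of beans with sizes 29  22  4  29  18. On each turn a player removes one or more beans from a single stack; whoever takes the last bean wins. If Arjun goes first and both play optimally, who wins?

Write each in binary and XOR column by column:
  11101  (29)
  10110  (22)
  00100  (4)
  11101  (29)
  10010  (18)
  -----
  00000  (0)
The nim-sum is 0, so this is a P-position: the player to move is in a losing position under optimal play; Arjun is about to move from it and so loses — Bela wins.

Bela wins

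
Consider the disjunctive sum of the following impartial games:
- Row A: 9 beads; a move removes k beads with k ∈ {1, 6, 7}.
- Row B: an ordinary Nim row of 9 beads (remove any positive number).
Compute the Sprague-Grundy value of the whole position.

10

Build the Grundy sequence for row A with g(k) = mex{g(k−s) : s ∈ {1, 6, 7}, s ≤ k}:
g(0) = mex{} = 0
g(1) = mex{0} = 1
g(2) = mex{1} = 0
g(3) = mex{0} = 1
g(4) = mex{1} = 0
g(5) = mex{0} = 1
g(6) = mex{0,1} = 2
g(7) = mex{0,1,2} = 3
g(8) = mex{0,1,3} = 2
g(9) = mex{0,1,2} = 3
So g(9) = 3.
Row B is a plain Nim row of size 9, so its Grundy value is 9.
The value of a disjunctive sum is the nim-sum of the parts.
Combined value = 3 ⊕ 9 = 10.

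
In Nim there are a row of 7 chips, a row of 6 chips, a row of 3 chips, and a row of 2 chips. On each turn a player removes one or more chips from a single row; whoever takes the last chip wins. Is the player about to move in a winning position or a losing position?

Losing position

Nim-sum: 7 ^ 6 ^ 3 ^ 2 = 0.
The nim-sum is 0, so this is a P-position: the player to move is in a losing position under optimal play.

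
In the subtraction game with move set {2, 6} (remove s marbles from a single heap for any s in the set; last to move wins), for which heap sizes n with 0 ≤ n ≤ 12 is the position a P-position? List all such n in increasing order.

0, 1, 4, 5, 8, 9, 12

Build the Grundy sequence with g(k) = mex{g(k−s) : s ∈ {2, 6}, s ≤ k}:
g(0) = mex{} = 0
g(1) = mex{} = 0
g(2) = mex{0} = 1
g(3) = mex{0} = 1
g(4) = mex{1} = 0
g(5) = mex{1} = 0
g(6) = mex{0} = 1
g(7) = mex{0} = 1
g(8) = mex{1} = 0
g(9) = mex{1} = 0
g(10) = mex{0} = 1
g(11) = mex{0} = 1
g(12) = mex{1} = 0
The P-positions (g = 0) in 0..12 are 0, 1, 4, 5, 8, 9, 12.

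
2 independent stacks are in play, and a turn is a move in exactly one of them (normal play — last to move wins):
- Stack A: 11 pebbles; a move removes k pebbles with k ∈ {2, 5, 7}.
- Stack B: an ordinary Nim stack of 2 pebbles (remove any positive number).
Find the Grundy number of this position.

Build the Grundy sequence for stack A with g(k) = mex{g(k−s) : s ∈ {2, 5, 7}, s ≤ k}:
g(0) = mex{} = 0
g(1) = mex{} = 0
g(2) = mex{0} = 1
g(3) = mex{0} = 1
g(4) = mex{1} = 0
g(5) = mex{0,1} = 2
g(6) = mex{0} = 1
g(7) = mex{0,1,2} = 3
g(8) = mex{0,1} = 2
g(9) = mex{0,1,3} = 2
g(10) = mex{1,2} = 0
g(11) = mex{0,1,2} = 3
So g(11) = 3.
Stack B is a plain Nim stack of size 2, so its Grundy value is 2.
By the Sprague-Grundy theorem, the Grundy value of a sum of independent games is the XOR of the component values.
Combined value = 3 ⊕ 2 = 1.

1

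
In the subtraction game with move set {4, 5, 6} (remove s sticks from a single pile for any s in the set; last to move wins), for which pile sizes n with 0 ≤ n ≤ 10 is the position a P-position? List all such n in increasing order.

0, 1, 2, 3, 10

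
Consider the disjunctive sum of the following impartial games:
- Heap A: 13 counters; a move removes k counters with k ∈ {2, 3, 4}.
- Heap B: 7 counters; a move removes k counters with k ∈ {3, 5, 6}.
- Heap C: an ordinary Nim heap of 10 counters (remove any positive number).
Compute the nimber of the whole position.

For heap A, compute g(0), g(1), … with moves {2, 3, 4}:
k:     0  1  2  3  4  5  6  7  8  9 10 11 12 13
g(k):  0  0  1  1  2  2  0  0  1  1  2  2  0  0
So g(13) = 0.
For heap B, compute g(0), g(1), … with moves {3, 5, 6}:
k:     0  1  2  3  4  5  6  7
g(k):  0  0  0  1  1  1  2  2
So g(7) = 2.
Heap C is a plain Nim heap of size 10, so its Grundy value is 10.
By the Sprague-Grundy theorem, the Grundy value of a sum of independent games is the XOR of the component values.
Combined value = 0 ⊕ 2 ⊕ 10 = 8.

8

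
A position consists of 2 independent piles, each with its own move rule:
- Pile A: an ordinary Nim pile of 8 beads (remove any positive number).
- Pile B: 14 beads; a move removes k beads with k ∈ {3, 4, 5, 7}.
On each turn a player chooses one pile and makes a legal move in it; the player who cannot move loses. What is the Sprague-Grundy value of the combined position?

9

Pile A is a plain Nim pile of size 8, so its Grundy value is 8.
Build the Grundy sequence for pile B with g(k) = mex{g(k−s) : s ∈ {3, 4, 5, 7}, s ≤ k}:
k:     0  1  2  3  4  5  6  7  8  9 10 11 12 13 14
g(k):  0  0  0  1  1  1  2  2  2  3  0  0  0  1  1
So g(14) = 1.
By the Sprague-Grundy theorem, the Grundy value of a sum of independent games is the XOR of the component values.
Combined value = 8 XOR 1 = 9.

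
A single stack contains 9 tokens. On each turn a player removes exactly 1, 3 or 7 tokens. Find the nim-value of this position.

1

Compute g(0), g(1), … for moves {1, 3, 7}:
k:     0  1  2  3  4  5  6  7  8  9
g(k):  0  1  0  1  0  1  0  1  0  1
So g(9) = 1.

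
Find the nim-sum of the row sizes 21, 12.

25

Write each in binary and XOR column by column:
  10101  (21)
  01100  (12)
  -----
  11001  (25)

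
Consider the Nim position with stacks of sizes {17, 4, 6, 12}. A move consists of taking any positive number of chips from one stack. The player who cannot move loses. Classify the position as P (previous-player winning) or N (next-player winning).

Compute the nim-sum pairwise:
17 XOR 4 = 21
21 XOR 6 = 19
19 XOR 12 = 31
The nim-sum is 31 ≠ 0, so this is an N-position: the player to move can win.

N-position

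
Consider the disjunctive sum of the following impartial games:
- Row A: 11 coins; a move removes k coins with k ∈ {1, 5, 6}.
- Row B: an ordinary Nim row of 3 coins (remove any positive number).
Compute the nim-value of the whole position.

3

Grundy values for row A (subtraction set {1, 5, 6}):
g(0) = mex{} = 0
g(1) = mex{0} = 1
g(2) = mex{1} = 0
g(3) = mex{0} = 1
g(4) = mex{1} = 0
g(5) = mex{0} = 1
g(6) = mex{0,1} = 2
g(7) = mex{0,1,2} = 3
g(8) = mex{0,1,3} = 2
g(9) = mex{0,1,2} = 3
g(10) = mex{0,1,3} = 2
g(11) = mex{1,2} = 0
So g(11) = 0.
Row B is a plain Nim row of size 3, so its Grundy value is 3.
The value of a disjunctive sum is the nim-sum of the parts.
Combined value = 0 XOR 3 = 3.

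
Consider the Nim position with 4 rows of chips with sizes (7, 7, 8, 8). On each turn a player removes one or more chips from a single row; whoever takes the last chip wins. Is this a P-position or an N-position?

P-position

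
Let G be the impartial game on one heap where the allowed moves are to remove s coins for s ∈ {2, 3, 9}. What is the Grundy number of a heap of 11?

0

Grundy values for subtraction set {2, 3, 9}:
g(0) = mex{} = 0
g(1) = mex{} = 0
g(2) = mex{0} = 1
g(3) = mex{0} = 1
g(4) = mex{0,1} = 2
g(5) = mex{1} = 0
g(6) = mex{1,2} = 0
g(7) = mex{0,2} = 1
g(8) = mex{0} = 1
g(9) = mex{0,1} = 2
g(10) = mex{0,1} = 2
g(11) = mex{1,2} = 0
So g(11) = 0.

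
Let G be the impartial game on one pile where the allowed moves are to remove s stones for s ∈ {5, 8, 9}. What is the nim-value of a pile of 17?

0

Grundy values for subtraction set {5, 8, 9}:
k:     0  1  2  3  4  5  6  7  8  9 10 11 12 13 14 15 16 17
g(k):  0  0  0  0  0  1  1  1  1  1  2  2  2  2  0  0  0  0
So g(17) = 0.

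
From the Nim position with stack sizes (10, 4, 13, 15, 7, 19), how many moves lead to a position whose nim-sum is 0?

1

In binary:
  01010  (10)
  00100  (4)
  01101  (13)
  01111  (15)
  00111  (7)
  10011  (19)
  -----
  11000  (24)
The overall nim-sum is X = 24. A stack of size p has a winning move iff p XOR X < p (reduce it to p XOR X).
  10: 10 XOR 24 = 18 ≥ 10 — no move.
  4: 4 XOR 24 = 28 ≥ 4 — no move.
  13: 13 XOR 24 = 21 ≥ 13 — no move.
  15: 15 XOR 24 = 23 ≥ 15 — no move.
  7: 7 XOR 24 = 31 ≥ 7 — no move.
  19: 19 XOR 24 = 11 < 19 — winning move (to 11).
That gives 1 winning move.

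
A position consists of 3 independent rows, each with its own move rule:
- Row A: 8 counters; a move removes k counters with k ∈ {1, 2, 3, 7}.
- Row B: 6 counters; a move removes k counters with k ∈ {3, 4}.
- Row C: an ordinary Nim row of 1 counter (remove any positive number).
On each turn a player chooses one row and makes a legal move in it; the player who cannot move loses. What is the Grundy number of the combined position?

3

Build the Grundy sequence for row A with g(k) = mex{g(k−s) : s ∈ {1, 2, 3, 7}, s ≤ k}:
k:     0  1  2  3  4  5  6  7  8
g(k):  0  1  2  3  0  1  2  3  0
So g(8) = 0.
Grundy values for row B (subtraction set {3, 4}):
g(0) = mex{} = 0
g(1) = mex{} = 0
g(2) = mex{} = 0
g(3) = mex{0} = 1
g(4) = mex{0} = 1
g(5) = mex{0} = 1
g(6) = mex{0,1} = 2
So g(6) = 2.
Row C is a plain Nim row of size 1, so its Grundy value is 1.
By the Sprague-Grundy theorem, the Grundy value of a sum of independent games is the XOR of the component values.
Combined value = 0 ⊕ 2 ⊕ 1 = 3.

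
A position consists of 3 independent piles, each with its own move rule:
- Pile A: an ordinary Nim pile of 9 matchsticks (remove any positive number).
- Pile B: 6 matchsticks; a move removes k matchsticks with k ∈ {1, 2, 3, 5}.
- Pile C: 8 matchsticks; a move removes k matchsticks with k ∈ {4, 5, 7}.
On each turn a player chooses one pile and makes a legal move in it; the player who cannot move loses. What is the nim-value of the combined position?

Pile A is a plain Nim pile of size 9, so its Grundy value is 9.
For pile B, compute g(0), g(1), … with moves {1, 2, 3, 5}:
g(0) = mex{} = 0
g(1) = mex{0} = 1
g(2) = mex{0,1} = 2
g(3) = mex{0,1,2} = 3
g(4) = mex{1,2,3} = 0
g(5) = mex{0,2,3} = 1
g(6) = mex{0,1,3} = 2
So g(6) = 2.
Build the Grundy sequence for pile C with g(k) = mex{g(k−s) : s ∈ {4, 5, 7}, s ≤ k}:
k:     0  1  2  3  4  5  6  7  8
g(k):  0  0  0  0  1  1  1  1  2
So g(8) = 2.
By the Sprague-Grundy theorem, the Grundy value of a sum of independent games is the XOR of the component values.
Combined value = 9 ⊕ 2 ⊕ 2 = 9.

9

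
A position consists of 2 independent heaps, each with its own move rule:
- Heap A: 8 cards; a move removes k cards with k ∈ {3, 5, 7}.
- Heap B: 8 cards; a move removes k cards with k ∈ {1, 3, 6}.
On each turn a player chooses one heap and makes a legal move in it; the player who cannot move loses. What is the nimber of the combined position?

0

For heap A, compute g(0), g(1), … with moves {3, 5, 7}:
g(0) = mex{} = 0
g(1) = mex{} = 0
g(2) = mex{} = 0
g(3) = mex{0} = 1
g(4) = mex{0} = 1
g(5) = mex{0} = 1
g(6) = mex{0,1} = 2
g(7) = mex{0,1} = 2
g(8) = mex{0,1} = 2
So g(8) = 2.
For heap B, compute g(0), g(1), … with moves {1, 3, 6}:
k:     0  1  2  3  4  5  6  7  8
g(k):  0  1  0  1  0  1  2  3  2
So g(8) = 2.
By the Sprague-Grundy theorem, the Grundy value of a sum of independent games is the XOR of the component values.
Combined value = 2 ⊕ 2 = 0.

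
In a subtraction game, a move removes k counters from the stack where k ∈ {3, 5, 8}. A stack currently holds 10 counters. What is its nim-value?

Build the Grundy sequence with g(k) = mex{g(k−s) : s ∈ {3, 5, 8}, s ≤ k}:
k:     0  1  2  3  4  5  6  7  8  9 10
g(k):  0  0  0  1  1  1  2  2  2  3  3
So g(10) = 3.

3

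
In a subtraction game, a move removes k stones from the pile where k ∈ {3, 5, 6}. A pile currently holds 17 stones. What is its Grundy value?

2

Compute g(0), g(1), … for moves {3, 5, 6}:
k:     0  1  2  3  4  5  6  7  8  9 10 11 12 13 14 15 16 17
g(k):  0  0  0  1  1  1  2  2  2  0  0  0  1  1  1  2  2  2
So g(17) = 2.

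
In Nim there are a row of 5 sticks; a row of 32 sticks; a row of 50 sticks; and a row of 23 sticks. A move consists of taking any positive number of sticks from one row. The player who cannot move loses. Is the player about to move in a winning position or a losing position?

Compute the nim-sum pairwise:
5 XOR 32 = 37
37 XOR 50 = 23
23 XOR 23 = 0
The nim-sum is 0, so this is a P-position: the player to move is in a losing position under optimal play.

Losing position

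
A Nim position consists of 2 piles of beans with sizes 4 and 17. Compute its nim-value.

Nim-sum: 4 XOR 17 = 21.

21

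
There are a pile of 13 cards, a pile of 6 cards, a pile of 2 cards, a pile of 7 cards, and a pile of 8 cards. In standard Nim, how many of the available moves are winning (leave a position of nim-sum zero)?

Nim-sum: 13 ⊕ 6 ⊕ 2 ⊕ 7 ⊕ 8 = 6.
The overall nim-sum is X = 6. A pile of size p has a winning move iff p XOR X < p (reduce it to p XOR X).
  13: 13 XOR 6 = 11 < 13 — winning move (to 11).
  6: 6 XOR 6 = 0 < 6 — winning move (to 0).
  2: 2 XOR 6 = 4 ≥ 2 — no move.
  7: 7 XOR 6 = 1 < 7 — winning move (to 1).
  8: 8 XOR 6 = 14 ≥ 8 — no move.
That gives 3 winning moves.

3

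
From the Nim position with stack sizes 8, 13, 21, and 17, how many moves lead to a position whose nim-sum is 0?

3

Nim-sum: 8 XOR 13 XOR 21 XOR 17 = 1.
The overall nim-sum is X = 1. A stack of size p has a winning move iff p XOR X < p (reduce it to p XOR X).
  8: 8 XOR 1 = 9 ≥ 8 — no move.
  13: 13 XOR 1 = 12 < 13 — winning move (to 12).
  21: 21 XOR 1 = 20 < 21 — winning move (to 20).
  17: 17 XOR 1 = 16 < 17 — winning move (to 16).
That gives 3 winning moves.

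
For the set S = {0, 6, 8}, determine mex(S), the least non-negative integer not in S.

1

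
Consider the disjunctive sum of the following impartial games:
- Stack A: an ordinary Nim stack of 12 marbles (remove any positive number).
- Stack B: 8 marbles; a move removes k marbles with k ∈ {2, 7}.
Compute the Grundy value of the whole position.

Stack A is a plain Nim stack of size 12, so its Grundy value is 12.
Grundy values for stack B (subtraction set {2, 7}):
k:     0  1  2  3  4  5  6  7  8
g(k):  0  0  1  1  0  0  1  1  2
So g(8) = 2.
By the Sprague-Grundy theorem, the Grundy value of a sum of independent games is the XOR of the component values.
Combined value = 12 ⊕ 2 = 14.

14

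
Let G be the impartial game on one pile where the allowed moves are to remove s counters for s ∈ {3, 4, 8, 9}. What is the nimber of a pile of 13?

0

Grundy values for subtraction set {3, 4, 8, 9}:
k:     0  1  2  3  4  5  6  7  8  9 10 11 12 13
g(k):  0  0  0  1  1  1  2  0  2  3  1  3  0  0
So g(13) = 0.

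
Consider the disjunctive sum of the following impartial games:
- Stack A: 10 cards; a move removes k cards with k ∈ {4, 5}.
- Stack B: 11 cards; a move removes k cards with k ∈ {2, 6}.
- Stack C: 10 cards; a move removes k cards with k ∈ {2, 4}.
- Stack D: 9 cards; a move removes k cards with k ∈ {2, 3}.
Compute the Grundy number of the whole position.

For stack A, compute g(0), g(1), … with moves {4, 5}:
g(0) = mex{} = 0
g(1) = mex{} = 0
g(2) = mex{} = 0
g(3) = mex{} = 0
g(4) = mex{0} = 1
g(5) = mex{0} = 1
g(6) = mex{0} = 1
g(7) = mex{0} = 1
g(8) = mex{0,1} = 2
g(9) = mex{1} = 0
g(10) = mex{1} = 0
So g(10) = 0.
Build the Grundy sequence for stack B with g(k) = mex{g(k−s) : s ∈ {2, 6}, s ≤ k}:
k:     0  1  2  3  4  5  6  7  8  9 10 11
g(k):  0  0  1  1  0  0  1  1  0  0  1  1
So g(11) = 1.
Build the Grundy sequence for stack C with g(k) = mex{g(k−s) : s ∈ {2, 4}, s ≤ k}:
k:     0  1  2  3  4  5  6  7  8  9 10
g(k):  0  0  1  1  2  2  0  0  1  1  2
So g(10) = 2.
Grundy values for stack D (subtraction set {2, 3}):
k:     0  1  2  3  4  5  6  7  8  9
g(k):  0  0  1  1  2  0  0  1  1  2
So g(9) = 2.
By the Sprague-Grundy theorem, the Grundy value of a sum of independent games is the XOR of the component values.
Combined value = 0 XOR 1 XOR 2 XOR 2 = 1.

1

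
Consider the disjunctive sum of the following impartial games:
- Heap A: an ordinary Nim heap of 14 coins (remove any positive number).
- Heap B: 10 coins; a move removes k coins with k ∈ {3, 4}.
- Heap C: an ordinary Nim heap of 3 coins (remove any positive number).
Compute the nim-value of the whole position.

12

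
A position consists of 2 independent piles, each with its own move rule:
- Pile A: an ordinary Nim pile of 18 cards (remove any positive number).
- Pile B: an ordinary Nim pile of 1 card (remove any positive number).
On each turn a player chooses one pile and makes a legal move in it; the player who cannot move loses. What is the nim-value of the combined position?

19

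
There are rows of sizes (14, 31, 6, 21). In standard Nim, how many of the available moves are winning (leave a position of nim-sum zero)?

Compute the nim-sum pairwise:
14 ^ 31 = 17
17 ^ 6 = 23
23 ^ 21 = 2
The overall nim-sum is X = 2. A row of size p has a winning move iff p XOR X < p (reduce it to p XOR X).
  14: 14 XOR 2 = 12 < 14 — winning move (to 12).
  31: 31 XOR 2 = 29 < 31 — winning move (to 29).
  6: 6 XOR 2 = 4 < 6 — winning move (to 4).
  21: 21 XOR 2 = 23 ≥ 21 — no move.
That gives 3 winning moves.

3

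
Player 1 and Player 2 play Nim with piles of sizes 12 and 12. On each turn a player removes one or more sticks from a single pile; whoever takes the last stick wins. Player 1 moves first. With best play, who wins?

Player 2 wins

Compute the nim-sum pairwise:
12 ⊕ 12 = 0
The nim-sum is 0, so this is a P-position: the player to move is in a losing position under optimal play; Player 1 is about to move from it and so loses — Player 2 wins.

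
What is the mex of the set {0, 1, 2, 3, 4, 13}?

The values 0, 1, 2, 3, 4 are all present; 5 is the first non-negative integer missing from the set.

5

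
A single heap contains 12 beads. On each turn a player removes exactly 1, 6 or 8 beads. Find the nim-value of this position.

1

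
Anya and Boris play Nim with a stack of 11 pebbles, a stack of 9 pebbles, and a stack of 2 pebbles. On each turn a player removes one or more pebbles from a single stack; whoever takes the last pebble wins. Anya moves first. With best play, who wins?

Boris wins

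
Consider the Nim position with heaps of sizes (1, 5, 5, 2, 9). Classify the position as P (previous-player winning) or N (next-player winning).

In binary:
  0001  (1)
  0101  (5)
  0101  (5)
  0010  (2)
  1001  (9)
  ----
  1010  (10)
The nim-sum is 10 ≠ 0, so this is an N-position: the player to move can win.

N-position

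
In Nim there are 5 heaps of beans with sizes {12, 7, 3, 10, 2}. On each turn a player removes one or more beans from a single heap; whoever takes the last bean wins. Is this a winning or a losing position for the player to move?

Nim-sum: 12 ^ 7 ^ 3 ^ 10 ^ 2 = 0.
The nim-sum is 0, so this is a P-position: the player to move is in a losing position under optimal play.

Losing position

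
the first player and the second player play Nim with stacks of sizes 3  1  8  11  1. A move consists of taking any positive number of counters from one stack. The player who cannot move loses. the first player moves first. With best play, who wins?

the second player wins

Nim-sum: 3 XOR 1 XOR 8 XOR 11 XOR 1 = 0.
The nim-sum is 0, so this is a P-position: the player to move is in a losing position under optimal play; the first player is about to move from it and so loses — the second player wins.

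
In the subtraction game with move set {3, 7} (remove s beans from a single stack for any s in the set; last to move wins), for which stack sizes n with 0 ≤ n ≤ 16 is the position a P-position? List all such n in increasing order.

0, 1, 2, 6, 10, 11, 12, 16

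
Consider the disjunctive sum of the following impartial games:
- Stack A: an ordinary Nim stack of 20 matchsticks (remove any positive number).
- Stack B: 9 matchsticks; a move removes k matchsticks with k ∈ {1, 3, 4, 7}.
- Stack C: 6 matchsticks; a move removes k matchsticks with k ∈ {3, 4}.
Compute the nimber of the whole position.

Stack A is a plain Nim stack of size 20, so its Grundy value is 20.
For stack B, compute g(0), g(1), … with moves {1, 3, 4, 7}:
k:     0  1  2  3  4  5  6  7  8  9
g(k):  0  1  0  1  2  3  2  3  0  1
So g(9) = 1.
Grundy values for stack C (subtraction set {3, 4}):
k:     0  1  2  3  4  5  6
g(k):  0  0  0  1  1  1  2
So g(6) = 2.
By the Sprague-Grundy theorem, the Grundy value of a sum of independent games is the XOR of the component values.
Combined value = 20 ⊕ 1 ⊕ 2 = 23.

23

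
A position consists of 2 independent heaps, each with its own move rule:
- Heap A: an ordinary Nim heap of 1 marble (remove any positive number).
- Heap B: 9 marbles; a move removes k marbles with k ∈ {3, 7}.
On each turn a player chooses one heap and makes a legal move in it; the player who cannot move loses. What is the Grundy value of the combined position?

0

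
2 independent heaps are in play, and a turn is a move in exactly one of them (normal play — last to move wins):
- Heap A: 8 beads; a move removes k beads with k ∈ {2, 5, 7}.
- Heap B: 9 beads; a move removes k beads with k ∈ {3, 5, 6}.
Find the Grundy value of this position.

2

For heap A, compute g(0), g(1), … with moves {2, 5, 7}:
g(0) = mex{} = 0
g(1) = mex{} = 0
g(2) = mex{0} = 1
g(3) = mex{0} = 1
g(4) = mex{1} = 0
g(5) = mex{0,1} = 2
g(6) = mex{0} = 1
g(7) = mex{0,1,2} = 3
g(8) = mex{0,1} = 2
So g(8) = 2.
Grundy values for heap B (subtraction set {3, 5, 6}):
k:     0  1  2  3  4  5  6  7  8  9
g(k):  0  0  0  1  1  1  2  2  2  0
So g(9) = 0.
The value of a disjunctive sum is the nim-sum of the parts.
Combined value = 2 ⊕ 0 = 2.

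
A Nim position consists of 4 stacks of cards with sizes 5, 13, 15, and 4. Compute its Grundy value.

3

Bitwise XOR of the heap sizes:
  0101  (5)
  1101  (13)
  1111  (15)
  0100  (4)
  ----
  0011  (3)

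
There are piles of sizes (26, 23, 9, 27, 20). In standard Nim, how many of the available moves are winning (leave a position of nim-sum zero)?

Nim-sum: 26 XOR 23 XOR 9 XOR 27 XOR 20 = 11.
The overall nim-sum is X = 11. A pile of size p has a winning move iff p XOR X < p (reduce it to p XOR X).
  26: 26 XOR 11 = 17 < 26 — winning move (to 17).
  23: 23 XOR 11 = 28 ≥ 23 — no move.
  9: 9 XOR 11 = 2 < 9 — winning move (to 2).
  27: 27 XOR 11 = 16 < 27 — winning move (to 16).
  20: 20 XOR 11 = 31 ≥ 20 — no move.
That gives 3 winning moves.

3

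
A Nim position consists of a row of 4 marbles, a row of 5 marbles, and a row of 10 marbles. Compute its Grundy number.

11

In binary:
  0100  (4)
  0101  (5)
  1010  (10)
  ----
  1011  (11)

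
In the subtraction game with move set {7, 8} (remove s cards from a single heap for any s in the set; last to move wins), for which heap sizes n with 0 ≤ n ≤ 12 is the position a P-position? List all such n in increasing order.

0, 1, 2, 3, 4, 5, 6

Build the Grundy sequence with g(k) = mex{g(k−s) : s ∈ {7, 8}, s ≤ k}:
g(0) = mex{} = 0
g(1) = mex{} = 0
g(2) = mex{} = 0
g(3) = mex{} = 0
g(4) = mex{} = 0
g(5) = mex{} = 0
g(6) = mex{} = 0
g(7) = mex{0} = 1
g(8) = mex{0} = 1
g(9) = mex{0} = 1
g(10) = mex{0} = 1
g(11) = mex{0} = 1
g(12) = mex{0} = 1
The P-positions (g = 0) in 0..12 are 0, 1, 2, 3, 4, 5, 6.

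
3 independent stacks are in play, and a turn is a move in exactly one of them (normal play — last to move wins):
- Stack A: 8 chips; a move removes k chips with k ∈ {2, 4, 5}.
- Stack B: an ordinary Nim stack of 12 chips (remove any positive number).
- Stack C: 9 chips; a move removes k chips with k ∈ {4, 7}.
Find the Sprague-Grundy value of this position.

For stack A, compute g(0), g(1), … with moves {2, 4, 5}:
g(0) = mex{} = 0
g(1) = mex{} = 0
g(2) = mex{0} = 1
g(3) = mex{0} = 1
g(4) = mex{0,1} = 2
g(5) = mex{0,1} = 2
g(6) = mex{0,1,2} = 3
g(7) = mex{1,2} = 0
g(8) = mex{1,2,3} = 0
So g(8) = 0.
Stack B is a plain Nim stack of size 12, so its Grundy value is 12.
Build the Grundy sequence for stack C with g(k) = mex{g(k−s) : s ∈ {4, 7}, s ≤ k}:
g(0) = mex{} = 0
g(1) = mex{} = 0
g(2) = mex{} = 0
g(3) = mex{} = 0
g(4) = mex{0} = 1
g(5) = mex{0} = 1
g(6) = mex{0} = 1
g(7) = mex{0} = 1
g(8) = mex{0,1} = 2
g(9) = mex{0,1} = 2
So g(9) = 2.
The value of a disjunctive sum is the nim-sum of the parts.
Combined value = 0 ⊕ 12 ⊕ 2 = 14.

14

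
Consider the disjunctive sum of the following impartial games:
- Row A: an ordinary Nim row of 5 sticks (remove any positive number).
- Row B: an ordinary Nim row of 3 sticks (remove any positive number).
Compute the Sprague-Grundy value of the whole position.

6

Row A is a plain Nim row of size 5, so its Grundy value is 5.
Row B is a plain Nim row of size 3, so its Grundy value is 3.
The value of a disjunctive sum is the nim-sum of the parts.
Combined value = 5 XOR 3 = 6.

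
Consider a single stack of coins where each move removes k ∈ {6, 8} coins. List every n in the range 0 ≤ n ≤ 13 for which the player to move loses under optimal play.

0, 1, 2, 3, 4, 5

Build the Grundy sequence with g(k) = mex{g(k−s) : s ∈ {6, 8}, s ≤ k}:
k:     0  1  2  3  4  5  6  7  8  9 10 11 12 13
g(k):  0  0  0  0  0  0  1  1  1  1  1  1  2  2
The P-positions (g = 0) in 0..13 are 0, 1, 2, 3, 4, 5.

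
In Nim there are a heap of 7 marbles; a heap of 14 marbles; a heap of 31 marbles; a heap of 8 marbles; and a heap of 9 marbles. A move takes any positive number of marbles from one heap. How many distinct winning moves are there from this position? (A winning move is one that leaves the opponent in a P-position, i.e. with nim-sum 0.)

Nim-sum: 7 XOR 14 XOR 31 XOR 8 XOR 9 = 23.
The overall nim-sum is X = 23. A heap of size p has a winning move iff p XOR X < p (reduce it to p XOR X).
  7: 7 XOR 23 = 16 ≥ 7 — no move.
  14: 14 XOR 23 = 25 ≥ 14 — no move.
  31: 31 XOR 23 = 8 < 31 — winning move (to 8).
  8: 8 XOR 23 = 31 ≥ 8 — no move.
  9: 9 XOR 23 = 30 ≥ 9 — no move.
That gives 1 winning move.

1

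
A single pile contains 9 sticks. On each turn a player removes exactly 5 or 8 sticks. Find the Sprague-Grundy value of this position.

Compute g(0), g(1), … for moves {5, 8}:
k:     0  1  2  3  4  5  6  7  8  9
g(k):  0  0  0  0  0  1  1  1  1  1
So g(9) = 1.

1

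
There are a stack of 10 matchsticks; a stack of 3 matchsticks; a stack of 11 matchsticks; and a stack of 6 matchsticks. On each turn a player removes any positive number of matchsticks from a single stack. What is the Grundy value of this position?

4

Compute the nim-sum pairwise:
10 ⊕ 3 = 9
9 ⊕ 11 = 2
2 ⊕ 6 = 4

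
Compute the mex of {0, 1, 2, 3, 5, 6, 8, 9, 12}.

The values 0, 1, 2, 3 are all present; 4 is the first non-negative integer missing from the set.

4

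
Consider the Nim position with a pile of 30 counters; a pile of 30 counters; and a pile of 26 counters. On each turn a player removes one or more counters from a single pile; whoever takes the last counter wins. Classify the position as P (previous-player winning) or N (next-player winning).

N-position

Write each in binary and XOR column by column:
  11110  (30)
  11110  (30)
  11010  (26)
  -----
  11010  (26)
The nim-sum is 26 ≠ 0, so this is an N-position: the player to move can win.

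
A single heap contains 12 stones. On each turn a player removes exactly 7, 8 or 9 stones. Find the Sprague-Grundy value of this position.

Compute g(0), g(1), … for moves {7, 8, 9}:
k:     0  1  2  3  4  5  6  7  8  9 10 11 12
g(k):  0  0  0  0  0  0  0  1  1  1  1  1  1
So g(12) = 1.

1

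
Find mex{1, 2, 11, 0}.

3

The values 0, 1, 2 are all present; 3 is the first non-negative integer missing from the set.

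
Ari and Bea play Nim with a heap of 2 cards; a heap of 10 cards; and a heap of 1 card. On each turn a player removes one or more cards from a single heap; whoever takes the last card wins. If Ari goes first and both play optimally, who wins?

Ari wins

Compute the nim-sum pairwise:
2 ^ 10 = 8
8 ^ 1 = 9
The nim-sum is 9 ≠ 0, so this is an N-position: the player to move can win; Ari has a winning move.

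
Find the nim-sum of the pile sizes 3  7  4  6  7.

Bitwise XOR of the heap sizes:
  011  (3)
  111  (7)
  100  (4)
  110  (6)
  111  (7)
  ---
  001  (1)

1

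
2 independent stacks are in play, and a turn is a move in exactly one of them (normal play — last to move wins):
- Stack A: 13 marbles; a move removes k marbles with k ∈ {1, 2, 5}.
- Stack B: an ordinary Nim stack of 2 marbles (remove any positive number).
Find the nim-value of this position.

Build the Grundy sequence for stack A with g(k) = mex{g(k−s) : s ∈ {1, 2, 5}, s ≤ k}:
k:     0  1  2  3  4  5  6  7  8  9 10 11 12 13
g(k):  0  1  2  0  1  2  0  1  2  0  1  2  0  1
So g(13) = 1.
Stack B is a plain Nim stack of size 2, so its Grundy value is 2.
The value of a disjunctive sum is the nim-sum of the parts.
Combined value = 1 XOR 2 = 3.

3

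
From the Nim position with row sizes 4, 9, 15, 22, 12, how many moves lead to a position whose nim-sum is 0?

1

Nim-sum: 4 ^ 9 ^ 15 ^ 22 ^ 12 = 24.
The overall nim-sum is X = 24. A row of size p has a winning move iff p XOR X < p (reduce it to p XOR X).
  4: 4 XOR 24 = 28 ≥ 4 — no move.
  9: 9 XOR 24 = 17 ≥ 9 — no move.
  15: 15 XOR 24 = 23 ≥ 15 — no move.
  22: 22 XOR 24 = 14 < 22 — winning move (to 14).
  12: 12 XOR 24 = 20 ≥ 12 — no move.
That gives 1 winning move.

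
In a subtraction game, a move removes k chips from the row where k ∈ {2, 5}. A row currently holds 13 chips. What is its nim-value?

Grundy values for subtraction set {2, 5}:
g(0) = mex{} = 0
g(1) = mex{} = 0
g(2) = mex{0} = 1
g(3) = mex{0} = 1
g(4) = mex{1} = 0
g(5) = mex{0,1} = 2
g(6) = mex{0} = 1
g(7) = mex{1,2} = 0
g(8) = mex{1} = 0
g(9) = mex{0} = 1
g(10) = mex{0,2} = 1
g(11) = mex{1} = 0
g(12) = mex{0,1} = 2
g(13) = mex{0} = 1
So g(13) = 1.

1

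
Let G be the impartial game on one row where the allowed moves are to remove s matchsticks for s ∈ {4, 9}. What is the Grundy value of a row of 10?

2

Build the Grundy sequence with g(k) = mex{g(k−s) : s ∈ {4, 9}, s ≤ k}:
k:     0  1  2  3  4  5  6  7  8  9 10
g(k):  0  0  0  0  1  1  1  1  0  2  2
So g(10) = 2.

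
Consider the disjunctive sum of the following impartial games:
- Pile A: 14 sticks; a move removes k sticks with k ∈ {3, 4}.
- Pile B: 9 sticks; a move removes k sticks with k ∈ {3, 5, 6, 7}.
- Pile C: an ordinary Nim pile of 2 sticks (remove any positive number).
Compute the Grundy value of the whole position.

1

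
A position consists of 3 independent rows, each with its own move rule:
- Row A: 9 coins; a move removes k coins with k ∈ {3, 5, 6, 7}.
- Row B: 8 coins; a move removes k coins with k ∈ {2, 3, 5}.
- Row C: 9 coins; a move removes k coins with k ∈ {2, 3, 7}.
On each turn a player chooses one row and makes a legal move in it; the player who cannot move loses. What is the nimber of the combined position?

Grundy values for row A (subtraction set {3, 5, 6, 7}):
g(0) = mex{} = 0
g(1) = mex{} = 0
g(2) = mex{} = 0
g(3) = mex{0} = 1
g(4) = mex{0} = 1
g(5) = mex{0} = 1
g(6) = mex{0,1} = 2
g(7) = mex{0,1} = 2
g(8) = mex{0,1} = 2
g(9) = mex{0,1,2} = 3
So g(9) = 3.
For row B, compute g(0), g(1), … with moves {2, 3, 5}:
k:     0  1  2  3  4  5  6  7  8
g(k):  0  0  1  1  2  2  3  0  0
So g(8) = 0.
For row C, compute g(0), g(1), … with moves {2, 3, 7}:
k:     0  1  2  3  4  5  6  7  8  9
g(k):  0  0  1  1  2  0  0  1  1  2
So g(9) = 2.
The value of a disjunctive sum is the nim-sum of the parts.
Combined value = 3 ⊕ 0 ⊕ 2 = 1.

1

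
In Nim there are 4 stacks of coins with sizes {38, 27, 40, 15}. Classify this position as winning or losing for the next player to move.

Winning position

Nim-sum: 38 ⊕ 27 ⊕ 40 ⊕ 15 = 26.
The nim-sum is 26 ≠ 0, so this is an N-position: the player to move can win.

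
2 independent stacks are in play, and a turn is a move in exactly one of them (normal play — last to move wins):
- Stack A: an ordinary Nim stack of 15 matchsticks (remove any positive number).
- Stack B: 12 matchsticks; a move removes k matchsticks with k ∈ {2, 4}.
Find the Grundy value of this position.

Stack A is a plain Nim stack of size 15, so its Grundy value is 15.
For stack B, compute g(0), g(1), … with moves {2, 4}:
g(0) = mex{} = 0
g(1) = mex{} = 0
g(2) = mex{0} = 1
g(3) = mex{0} = 1
g(4) = mex{0,1} = 2
g(5) = mex{0,1} = 2
g(6) = mex{1,2} = 0
g(7) = mex{1,2} = 0
g(8) = mex{0,2} = 1
g(9) = mex{0,2} = 1
g(10) = mex{0,1} = 2
g(11) = mex{0,1} = 2
g(12) = mex{1,2} = 0
So g(12) = 0.
By the Sprague-Grundy theorem, the Grundy value of a sum of independent games is the XOR of the component values.
Combined value = 15 ⊕ 0 = 15.

15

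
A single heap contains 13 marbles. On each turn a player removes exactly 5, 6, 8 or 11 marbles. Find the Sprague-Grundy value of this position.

Build the Grundy sequence with g(k) = mex{g(k−s) : s ∈ {5, 6, 8, 11}, s ≤ k}:
g(0) = mex{} = 0
g(1) = mex{} = 0
g(2) = mex{} = 0
g(3) = mex{} = 0
g(4) = mex{} = 0
g(5) = mex{0} = 1
g(6) = mex{0} = 1
g(7) = mex{0} = 1
g(8) = mex{0} = 1
g(9) = mex{0} = 1
g(10) = mex{0,1} = 2
g(11) = mex{0,1} = 2
g(12) = mex{0,1} = 2
g(13) = mex{0,1} = 2
So g(13) = 2.

2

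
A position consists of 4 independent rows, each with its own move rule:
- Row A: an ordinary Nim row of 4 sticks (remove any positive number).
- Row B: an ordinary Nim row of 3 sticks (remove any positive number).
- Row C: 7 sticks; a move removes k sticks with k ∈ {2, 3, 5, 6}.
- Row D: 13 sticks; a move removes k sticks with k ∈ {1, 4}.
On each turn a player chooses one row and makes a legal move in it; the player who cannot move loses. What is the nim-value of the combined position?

5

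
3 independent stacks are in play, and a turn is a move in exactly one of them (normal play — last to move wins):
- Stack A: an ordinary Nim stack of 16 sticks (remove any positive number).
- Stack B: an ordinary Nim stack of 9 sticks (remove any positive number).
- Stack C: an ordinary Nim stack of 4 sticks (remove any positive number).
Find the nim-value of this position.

29

Stack A is a plain Nim stack of size 16, so its Grundy value is 16.
Stack B is a plain Nim stack of size 9, so its Grundy value is 9.
Stack C is a plain Nim stack of size 4, so its Grundy value is 4.
By the Sprague-Grundy theorem, the Grundy value of a sum of independent games is the XOR of the component values.
Combined value = 16 ⊕ 9 ⊕ 4 = 29.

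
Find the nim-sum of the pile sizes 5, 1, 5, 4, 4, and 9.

In binary:
  0101  (5)
  0001  (1)
  0101  (5)
  0100  (4)
  0100  (4)
  1001  (9)
  ----
  1000  (8)

8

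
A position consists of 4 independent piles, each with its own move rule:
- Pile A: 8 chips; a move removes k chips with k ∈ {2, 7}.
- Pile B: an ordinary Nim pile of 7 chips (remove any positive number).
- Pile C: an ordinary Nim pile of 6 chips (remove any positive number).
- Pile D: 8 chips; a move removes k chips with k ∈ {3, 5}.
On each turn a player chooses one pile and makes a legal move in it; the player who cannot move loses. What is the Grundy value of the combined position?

3

For pile A, compute g(0), g(1), … with moves {2, 7}:
g(0) = mex{} = 0
g(1) = mex{} = 0
g(2) = mex{0} = 1
g(3) = mex{0} = 1
g(4) = mex{1} = 0
g(5) = mex{1} = 0
g(6) = mex{0} = 1
g(7) = mex{0} = 1
g(8) = mex{0,1} = 2
So g(8) = 2.
Pile B is a plain Nim pile of size 7, so its Grundy value is 7.
Pile C is a plain Nim pile of size 6, so its Grundy value is 6.
Build the Grundy sequence for pile D with g(k) = mex{g(k−s) : s ∈ {3, 5}, s ≤ k}:
k:     0  1  2  3  4  5  6  7  8
g(k):  0  0  0  1  1  1  2  2  0
So g(8) = 0.
The value of a disjunctive sum is the nim-sum of the parts.
Combined value = 2 ⊕ 7 ⊕ 6 ⊕ 0 = 3.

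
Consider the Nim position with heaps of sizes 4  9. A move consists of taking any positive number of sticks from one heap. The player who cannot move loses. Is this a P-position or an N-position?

Nim-sum: 4 XOR 9 = 13.
The nim-sum is 13 ≠ 0, so this is an N-position: the player to move can win.

N-position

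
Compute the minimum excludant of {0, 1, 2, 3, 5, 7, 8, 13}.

4

The values 0, 1, 2, 3 are all present; 4 is the first non-negative integer missing from the set.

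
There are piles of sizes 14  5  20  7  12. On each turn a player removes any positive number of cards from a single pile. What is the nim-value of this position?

Nim-sum: 14 ⊕ 5 ⊕ 20 ⊕ 7 ⊕ 12 = 20.

20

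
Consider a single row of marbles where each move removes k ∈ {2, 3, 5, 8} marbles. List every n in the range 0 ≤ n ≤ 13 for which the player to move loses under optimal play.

Compute g(0), g(1), … for moves {2, 3, 5, 8}:
g(0) = mex{} = 0
g(1) = mex{} = 0
g(2) = mex{0} = 1
g(3) = mex{0} = 1
g(4) = mex{0,1} = 2
g(5) = mex{0,1} = 2
g(6) = mex{0,1,2} = 3
g(7) = mex{1,2} = 0
g(8) = mex{0,1,2,3} = 4
g(9) = mex{0,2,3} = 1
g(10) = mex{0,1,2,4} = 3
g(11) = mex{1,3,4} = 0
g(12) = mex{0,1,2,3} = 4
g(13) = mex{0,2,3,4} = 1
The P-positions (g = 0) in 0..13 are 0, 1, 7, 11.

0, 1, 7, 11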